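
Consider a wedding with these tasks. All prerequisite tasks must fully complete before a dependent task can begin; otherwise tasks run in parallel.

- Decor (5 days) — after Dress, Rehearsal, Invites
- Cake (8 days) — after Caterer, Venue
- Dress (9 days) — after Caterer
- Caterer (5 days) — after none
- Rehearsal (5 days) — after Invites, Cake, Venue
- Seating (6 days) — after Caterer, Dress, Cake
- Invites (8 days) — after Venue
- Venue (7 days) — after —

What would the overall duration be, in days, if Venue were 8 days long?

26

As given, the longest chain is Venue→Invites→Rehearsal→Decor = 7+8+5+5 = 25, so the finish is 25 days.
Since Venue is critical, the +1 change carries straight to that chain (now 26 days).
No other chain overtakes it, so the finish is 26 days.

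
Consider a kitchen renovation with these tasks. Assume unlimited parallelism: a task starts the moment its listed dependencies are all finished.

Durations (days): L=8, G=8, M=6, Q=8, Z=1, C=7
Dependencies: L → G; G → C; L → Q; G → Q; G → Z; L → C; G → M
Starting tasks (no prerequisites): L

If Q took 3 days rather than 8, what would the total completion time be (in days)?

Critical path before the change: L→G→Q = 8+8+8 = 24 giving 24 days.
Q is on the critical path; changing it to 3 makes that path 19 days.
The binding chain switches to L→G→C = 8+8+7 = 23; finish 23 days.

23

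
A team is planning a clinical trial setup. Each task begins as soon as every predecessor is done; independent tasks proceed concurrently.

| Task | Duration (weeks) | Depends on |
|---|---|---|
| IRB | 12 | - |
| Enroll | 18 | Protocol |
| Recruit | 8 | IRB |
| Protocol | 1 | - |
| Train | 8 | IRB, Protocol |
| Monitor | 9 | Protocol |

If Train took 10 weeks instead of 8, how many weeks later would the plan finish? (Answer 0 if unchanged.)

Critical path before the change: IRB→Train = 12+8 = 20 giving 20 weeks.
Train lies on that path, so at 10 weeks the path becomes 22 weeks.
That remains the longest chain; total 22 weeks.
Change in finish: 22 − 20 = +2 weeks.

2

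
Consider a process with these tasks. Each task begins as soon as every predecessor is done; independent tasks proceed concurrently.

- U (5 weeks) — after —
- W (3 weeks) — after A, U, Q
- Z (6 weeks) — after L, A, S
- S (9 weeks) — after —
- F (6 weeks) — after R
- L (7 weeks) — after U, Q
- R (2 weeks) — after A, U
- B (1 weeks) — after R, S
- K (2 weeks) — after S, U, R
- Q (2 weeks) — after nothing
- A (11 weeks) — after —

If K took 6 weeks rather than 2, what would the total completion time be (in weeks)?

Baseline: A→R→F = 11+2+6 = 19 → 19 weeks.
The longest path through K is only 15 weeks, so K has float 4.
That remains the longest chain; total 19 weeks.

19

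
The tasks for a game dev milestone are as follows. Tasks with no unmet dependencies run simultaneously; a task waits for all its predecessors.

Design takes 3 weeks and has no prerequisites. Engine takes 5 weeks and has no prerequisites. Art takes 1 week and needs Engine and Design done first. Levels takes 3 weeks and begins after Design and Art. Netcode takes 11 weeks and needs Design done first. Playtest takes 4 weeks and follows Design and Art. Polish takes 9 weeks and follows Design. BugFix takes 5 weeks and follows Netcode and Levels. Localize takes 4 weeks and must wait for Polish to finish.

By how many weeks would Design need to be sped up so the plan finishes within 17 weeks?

2

Current finish: 19 weeks; target: 17.
Design is on every critical path, so each week cut from Design cuts the finish by one (this holds down to a finish of 17).
Need 19 − 17 = 2 weeks off Design → Design becomes 1 week, finish becomes 17.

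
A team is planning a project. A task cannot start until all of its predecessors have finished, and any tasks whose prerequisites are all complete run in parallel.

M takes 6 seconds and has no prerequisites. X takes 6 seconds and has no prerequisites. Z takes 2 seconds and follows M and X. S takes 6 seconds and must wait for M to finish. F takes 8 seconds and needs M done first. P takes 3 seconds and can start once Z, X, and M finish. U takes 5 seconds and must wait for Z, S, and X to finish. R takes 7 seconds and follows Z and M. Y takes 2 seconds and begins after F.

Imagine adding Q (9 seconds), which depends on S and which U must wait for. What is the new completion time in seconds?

26

Originally the project takes 17 seconds.
With Q inserted, U now waits for max(Z, S, X, Q).
New critical path: M→S→Q→U = 6+6+9+5 = 26 ⇒ 26 seconds.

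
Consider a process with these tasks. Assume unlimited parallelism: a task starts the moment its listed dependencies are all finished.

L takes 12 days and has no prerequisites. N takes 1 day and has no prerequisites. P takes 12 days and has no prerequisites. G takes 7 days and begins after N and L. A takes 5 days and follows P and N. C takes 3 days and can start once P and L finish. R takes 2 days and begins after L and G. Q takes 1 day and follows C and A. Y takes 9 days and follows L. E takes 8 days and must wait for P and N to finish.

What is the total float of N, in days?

The longest chain is L→G→R = 12+7+2 = 21; overall finish 21 days.
Longest path through N: 10 days (earliest finish 1, latest finish 12).
So N can slip 12 − 1 = 11 days.

11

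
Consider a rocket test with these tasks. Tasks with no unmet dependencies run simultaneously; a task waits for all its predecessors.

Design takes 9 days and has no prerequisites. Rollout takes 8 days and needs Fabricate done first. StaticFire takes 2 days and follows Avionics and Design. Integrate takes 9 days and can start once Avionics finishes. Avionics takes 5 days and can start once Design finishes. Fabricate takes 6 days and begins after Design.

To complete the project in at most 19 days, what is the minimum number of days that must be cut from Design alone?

4

Current finish: 23 days; target: 19.
Design is on every critical path, so each day cut from Design cuts the finish by one (this holds down to a finish of 15).
Need 23 − 19 = 4 days off Design → Design becomes 5 days, finish becomes 19.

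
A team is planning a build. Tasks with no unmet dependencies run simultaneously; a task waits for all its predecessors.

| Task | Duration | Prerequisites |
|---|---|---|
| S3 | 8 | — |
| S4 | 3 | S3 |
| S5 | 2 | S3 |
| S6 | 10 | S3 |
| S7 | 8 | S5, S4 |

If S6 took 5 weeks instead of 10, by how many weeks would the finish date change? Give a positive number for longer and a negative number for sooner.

0

As given, the longest chain is S3→S4→S7 = 8+3+8 = 19, so the finish is 19 weeks.
S6 is off the critical path — its longest chain is 18 weeks, giving 1 of slack.
The critical path is still S3→S4→S7; finish is now 19 weeks.
Change in finish: 19 − 19 = +0 weeks.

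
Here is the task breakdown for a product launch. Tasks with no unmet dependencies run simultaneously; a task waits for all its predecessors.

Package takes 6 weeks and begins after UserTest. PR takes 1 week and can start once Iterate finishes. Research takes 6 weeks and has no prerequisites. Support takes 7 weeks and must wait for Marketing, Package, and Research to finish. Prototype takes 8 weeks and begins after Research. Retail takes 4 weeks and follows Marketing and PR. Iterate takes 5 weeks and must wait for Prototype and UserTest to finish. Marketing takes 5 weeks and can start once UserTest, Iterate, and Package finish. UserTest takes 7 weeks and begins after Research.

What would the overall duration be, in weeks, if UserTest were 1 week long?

31

Actual critical path: Research→UserTest→Package→Marketing→Support = 6+7+6+5+7 = 31 ⇒ 31 weeks.
UserTest lies on that path, so at 1 week the path becomes 25 weeks.
Now Research→Prototype→Iterate→Marketing→Support = 6+8+5+5+7 = 31 is longest, so the finish becomes 31 weeks.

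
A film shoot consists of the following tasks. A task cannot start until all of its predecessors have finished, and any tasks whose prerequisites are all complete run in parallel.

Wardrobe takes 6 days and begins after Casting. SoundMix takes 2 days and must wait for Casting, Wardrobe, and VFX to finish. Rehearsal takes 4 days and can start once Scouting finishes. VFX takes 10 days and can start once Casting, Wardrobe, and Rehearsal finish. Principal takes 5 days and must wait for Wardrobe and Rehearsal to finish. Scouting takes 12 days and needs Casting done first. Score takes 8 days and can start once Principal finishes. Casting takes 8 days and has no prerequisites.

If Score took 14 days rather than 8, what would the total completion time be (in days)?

43

Actual critical path: Casting→Scouting→Rehearsal→Principal→Score = 8+12+4+5+8 = 37 ⇒ 37 days.
Score is on the critical path; changing it to 14 makes that path 43 days.
No other chain overtakes it, so the finish is 43 days.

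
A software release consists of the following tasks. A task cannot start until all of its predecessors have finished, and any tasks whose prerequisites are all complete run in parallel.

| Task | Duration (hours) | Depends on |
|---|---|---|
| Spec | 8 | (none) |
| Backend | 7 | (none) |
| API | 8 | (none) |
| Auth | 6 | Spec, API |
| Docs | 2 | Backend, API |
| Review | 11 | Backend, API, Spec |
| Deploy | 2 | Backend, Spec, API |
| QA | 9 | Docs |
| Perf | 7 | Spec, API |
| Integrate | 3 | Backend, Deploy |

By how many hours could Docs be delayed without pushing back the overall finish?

0

The longest chain is Spec→Review = 8+11 = 19; overall finish 19 hours.
Docs finishes as early as 10 and must finish by 10.
Slack of Docs = 8 − 8 = 0 hours.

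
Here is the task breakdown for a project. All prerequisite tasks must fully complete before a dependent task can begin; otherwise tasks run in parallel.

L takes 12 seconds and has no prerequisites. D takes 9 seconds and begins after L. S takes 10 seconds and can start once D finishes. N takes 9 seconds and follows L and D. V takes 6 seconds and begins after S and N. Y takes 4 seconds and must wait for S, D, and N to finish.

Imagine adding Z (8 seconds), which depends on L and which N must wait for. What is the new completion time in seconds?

Originally the job takes 37 seconds.
With Z inserted, N now waits for max(L, D, Z).
New critical path: L→D→S→V = 12+9+10+6 = 37 ⇒ 37 seconds.

37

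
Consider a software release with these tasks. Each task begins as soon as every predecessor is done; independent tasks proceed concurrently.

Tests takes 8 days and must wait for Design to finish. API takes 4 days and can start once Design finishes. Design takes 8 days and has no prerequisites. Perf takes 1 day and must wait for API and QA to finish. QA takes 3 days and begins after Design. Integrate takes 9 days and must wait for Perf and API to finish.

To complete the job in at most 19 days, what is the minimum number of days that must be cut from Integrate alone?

Current finish: 22 days; target: 19.
Integrate is on every critical path, so each day cut from Integrate cuts the finish by one (this holds down to a finish of 16).
Need 22 − 19 = 3 days off Integrate → Integrate becomes 6 days, finish becomes 19.

3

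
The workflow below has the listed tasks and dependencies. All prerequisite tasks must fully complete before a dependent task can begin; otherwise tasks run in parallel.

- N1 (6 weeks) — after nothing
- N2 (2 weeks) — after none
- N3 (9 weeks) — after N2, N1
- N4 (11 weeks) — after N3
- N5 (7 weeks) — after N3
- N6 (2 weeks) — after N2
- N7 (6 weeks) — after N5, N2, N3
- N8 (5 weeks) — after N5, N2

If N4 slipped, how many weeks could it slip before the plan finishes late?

N1→N3→N5→N7 = 6+9+7+6 = 28 sets the makespan at 28 weeks.
N4 finishes as early as 26 and must finish by 28.
So N4 can slip 28 − 26 = 2 weeks.

2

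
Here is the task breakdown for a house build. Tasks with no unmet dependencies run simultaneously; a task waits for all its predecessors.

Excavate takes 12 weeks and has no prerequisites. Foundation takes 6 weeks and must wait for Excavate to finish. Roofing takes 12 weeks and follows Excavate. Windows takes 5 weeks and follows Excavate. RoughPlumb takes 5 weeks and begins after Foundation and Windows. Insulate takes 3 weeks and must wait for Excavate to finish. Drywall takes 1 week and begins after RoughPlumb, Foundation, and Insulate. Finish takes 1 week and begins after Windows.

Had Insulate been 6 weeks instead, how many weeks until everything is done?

Baseline: Excavate→Foundation→RoughPlumb→Drywall = 12+6+5+1 = 24 → 24 weeks.
Insulate is off the critical path — its longest chain is 16 weeks, giving 8 of slack.
No other chain overtakes it, so the finish is 24 weeks.

24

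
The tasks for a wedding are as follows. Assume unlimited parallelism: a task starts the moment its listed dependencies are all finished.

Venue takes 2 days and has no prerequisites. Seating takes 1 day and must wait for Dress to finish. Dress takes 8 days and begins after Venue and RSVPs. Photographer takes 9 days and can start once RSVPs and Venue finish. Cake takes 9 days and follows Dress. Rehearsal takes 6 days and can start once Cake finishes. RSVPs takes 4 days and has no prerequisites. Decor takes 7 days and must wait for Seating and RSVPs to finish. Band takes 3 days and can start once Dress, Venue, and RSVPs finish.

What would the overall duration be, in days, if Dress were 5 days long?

The binding path is RSVPs→Dress→Cake→Rehearsal = 4+8+9+6 = 27; finish at 27 days.
Since Dress is critical, the -3 change carries straight to that chain (now 24 days).
The critical path is still RSVPs→Dress→Cake→Rehearsal; finish is now 24 days.

24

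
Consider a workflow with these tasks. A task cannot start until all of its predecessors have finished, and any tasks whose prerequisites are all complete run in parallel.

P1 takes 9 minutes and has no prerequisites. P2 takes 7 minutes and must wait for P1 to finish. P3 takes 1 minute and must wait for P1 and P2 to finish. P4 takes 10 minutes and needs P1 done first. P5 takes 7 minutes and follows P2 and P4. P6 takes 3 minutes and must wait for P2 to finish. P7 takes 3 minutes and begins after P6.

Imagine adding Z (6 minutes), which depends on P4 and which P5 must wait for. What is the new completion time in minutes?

32

Originally the job takes 26 minutes.
With Z inserted, P5 now waits for max(P2, P4, Z).
New critical path: P1→P4→Z→P5 = 9+10+6+7 = 32 ⇒ 32 minutes.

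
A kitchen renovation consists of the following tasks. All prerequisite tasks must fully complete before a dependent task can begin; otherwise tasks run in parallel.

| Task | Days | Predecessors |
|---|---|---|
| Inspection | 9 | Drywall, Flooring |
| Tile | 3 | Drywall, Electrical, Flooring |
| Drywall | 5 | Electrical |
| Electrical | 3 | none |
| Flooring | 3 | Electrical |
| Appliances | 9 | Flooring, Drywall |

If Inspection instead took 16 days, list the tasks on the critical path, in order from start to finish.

Baseline: Electrical→Drywall→Inspection = 3+5+9 = 17 → 17 days.
Inspection is on the critical path; changing it to 16 makes that path 24 days.
The critical path is still Electrical→Drywall→Inspection; finish is now 24 days.

Electrical, Drywall, Inspection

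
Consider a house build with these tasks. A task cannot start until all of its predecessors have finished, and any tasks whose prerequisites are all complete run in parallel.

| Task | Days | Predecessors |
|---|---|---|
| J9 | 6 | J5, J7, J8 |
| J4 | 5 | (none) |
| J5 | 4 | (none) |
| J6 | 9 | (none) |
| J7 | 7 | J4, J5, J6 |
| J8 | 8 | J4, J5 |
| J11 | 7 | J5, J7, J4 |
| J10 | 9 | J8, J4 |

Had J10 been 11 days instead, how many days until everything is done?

The binding path is J6→J7→J11 = 9+7+7 = 23; finish at 23 days.
J10 has 1 day of float (longest path through it is 22).
Now J4→J8→J10 = 5+8+11 = 24 is longest, so the finish becomes 24 days.

24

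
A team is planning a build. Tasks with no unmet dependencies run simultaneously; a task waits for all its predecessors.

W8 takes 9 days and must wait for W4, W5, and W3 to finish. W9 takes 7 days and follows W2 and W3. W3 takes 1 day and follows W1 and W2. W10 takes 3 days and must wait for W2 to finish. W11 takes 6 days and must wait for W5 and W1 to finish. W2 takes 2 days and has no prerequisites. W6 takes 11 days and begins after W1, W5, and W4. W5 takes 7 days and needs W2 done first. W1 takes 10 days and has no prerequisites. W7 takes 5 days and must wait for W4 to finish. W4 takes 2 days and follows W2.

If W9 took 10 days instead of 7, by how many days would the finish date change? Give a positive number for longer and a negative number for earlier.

0

As given, the longest chain is W1→W6 = 10+11 = 21, so the finish is 21 days.
W9 is off the critical path — its longest chain is 18 days, giving 3 of slack.
The binding chain switches to W1→W3→W9 = 10+1+10 = 21; finish 21 days.
Change in finish: 21 − 21 = +0 days.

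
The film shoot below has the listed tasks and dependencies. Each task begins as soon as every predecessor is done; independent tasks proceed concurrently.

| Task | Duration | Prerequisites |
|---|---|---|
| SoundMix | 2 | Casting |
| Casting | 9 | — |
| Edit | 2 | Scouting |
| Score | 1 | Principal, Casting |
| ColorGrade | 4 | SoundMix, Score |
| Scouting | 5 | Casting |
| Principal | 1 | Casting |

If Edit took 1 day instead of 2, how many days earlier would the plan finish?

The binding path is Casting→Scouting→Edit = 9+5+2 = 16; finish at 16 days.
Since Edit is critical, the -1 change carries straight to that chain (now 15 days).
The critical path is still Casting→Scouting→Edit; finish is now 15 days.
Change in finish: 15 − 16 = -1 days.

1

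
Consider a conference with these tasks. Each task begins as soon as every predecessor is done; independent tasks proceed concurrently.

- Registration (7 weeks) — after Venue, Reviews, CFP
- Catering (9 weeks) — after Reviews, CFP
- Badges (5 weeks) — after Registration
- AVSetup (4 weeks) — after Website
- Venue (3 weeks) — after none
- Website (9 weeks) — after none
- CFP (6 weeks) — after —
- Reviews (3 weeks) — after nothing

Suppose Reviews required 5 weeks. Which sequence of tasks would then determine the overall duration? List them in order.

The binding path is CFP→Registration→Badges = 6+7+5 = 18; finish at 18 weeks.
Reviews is off the critical path — its longest chain is 15 weeks, giving 3 of slack.
No other chain overtakes it, so the finish is 18 weeks.

CFP, Registration, Badges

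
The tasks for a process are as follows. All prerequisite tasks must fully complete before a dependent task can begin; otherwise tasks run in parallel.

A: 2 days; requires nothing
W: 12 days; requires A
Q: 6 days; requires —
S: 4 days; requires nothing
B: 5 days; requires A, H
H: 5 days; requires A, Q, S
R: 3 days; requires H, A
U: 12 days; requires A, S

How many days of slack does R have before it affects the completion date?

2

The longest chain is S→U = 4+12 = 16; overall finish 16 days.
The longest chain containing R totals 14 days.
Float = 16 − 14 = 2.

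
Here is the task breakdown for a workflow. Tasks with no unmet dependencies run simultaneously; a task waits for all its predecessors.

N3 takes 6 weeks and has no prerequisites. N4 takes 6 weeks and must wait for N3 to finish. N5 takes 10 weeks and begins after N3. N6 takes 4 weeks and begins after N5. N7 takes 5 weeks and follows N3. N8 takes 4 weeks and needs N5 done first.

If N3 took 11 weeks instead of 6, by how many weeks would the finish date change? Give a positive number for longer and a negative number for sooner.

5

Critical path before the change: N3→N5→N6 = 6+10+4 = 20 giving 20 weeks.
Since N3 is critical, the +5 change carries straight to that chain (now 25 weeks).
That remains the longest chain; total 25 weeks.
Change in finish: 25 − 20 = +5 weeks.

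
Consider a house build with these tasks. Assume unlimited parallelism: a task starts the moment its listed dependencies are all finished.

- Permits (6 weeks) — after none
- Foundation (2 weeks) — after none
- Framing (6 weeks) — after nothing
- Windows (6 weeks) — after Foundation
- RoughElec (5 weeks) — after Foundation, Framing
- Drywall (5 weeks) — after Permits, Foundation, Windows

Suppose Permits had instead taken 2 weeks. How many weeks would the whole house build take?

13

The binding path is Foundation→Windows→Drywall = 2+6+5 = 13; finish at 13 weeks.
The longest path through Permits is only 11 weeks, so Permits has float 2.
No other chain overtakes it, so the finish is 13 weeks.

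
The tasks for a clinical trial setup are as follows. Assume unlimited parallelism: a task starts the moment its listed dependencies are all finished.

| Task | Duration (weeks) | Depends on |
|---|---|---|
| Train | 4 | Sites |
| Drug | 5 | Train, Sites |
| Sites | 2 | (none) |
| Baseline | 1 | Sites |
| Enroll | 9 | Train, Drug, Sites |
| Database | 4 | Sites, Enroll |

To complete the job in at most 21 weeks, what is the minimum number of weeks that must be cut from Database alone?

Current finish: 24 weeks; target: 21.
Database is on every critical path, so each week cut from Database cuts the finish by one (this holds down to a finish of 21).
Need 24 − 21 = 3 weeks off Database → Database becomes 1 week, finish becomes 21.

3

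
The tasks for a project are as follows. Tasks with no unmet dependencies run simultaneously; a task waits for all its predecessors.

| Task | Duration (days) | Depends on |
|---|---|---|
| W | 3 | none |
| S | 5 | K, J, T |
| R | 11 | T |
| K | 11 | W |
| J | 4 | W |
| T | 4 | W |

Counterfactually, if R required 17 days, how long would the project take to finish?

24

Baseline: W→K→S = 3+11+5 = 19 → 19 days.
R is off the critical path — its longest chain is 18 days, giving 1 of slack.
New critical path: W→T→R = 3+4+17 = 24 ⇒ 24 days.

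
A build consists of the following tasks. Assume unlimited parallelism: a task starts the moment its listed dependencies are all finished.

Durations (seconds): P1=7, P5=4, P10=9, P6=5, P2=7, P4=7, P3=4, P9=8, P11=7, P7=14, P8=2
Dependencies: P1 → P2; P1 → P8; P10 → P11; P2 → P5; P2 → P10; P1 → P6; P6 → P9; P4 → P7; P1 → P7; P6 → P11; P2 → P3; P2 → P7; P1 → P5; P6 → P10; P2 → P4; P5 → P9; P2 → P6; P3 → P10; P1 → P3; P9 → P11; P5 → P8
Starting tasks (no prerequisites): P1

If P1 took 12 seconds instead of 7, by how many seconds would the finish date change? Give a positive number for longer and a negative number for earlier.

Actual critical path: P1→P2→P4→P7 = 7+7+7+14 = 35 ⇒ 35 seconds.
P1 lies on that path, so at 12 seconds the path becomes 40 seconds.
The critical path is still P1→P2→P4→P7; finish is now 40 seconds.
Change in finish: 40 − 35 = +5 seconds.

5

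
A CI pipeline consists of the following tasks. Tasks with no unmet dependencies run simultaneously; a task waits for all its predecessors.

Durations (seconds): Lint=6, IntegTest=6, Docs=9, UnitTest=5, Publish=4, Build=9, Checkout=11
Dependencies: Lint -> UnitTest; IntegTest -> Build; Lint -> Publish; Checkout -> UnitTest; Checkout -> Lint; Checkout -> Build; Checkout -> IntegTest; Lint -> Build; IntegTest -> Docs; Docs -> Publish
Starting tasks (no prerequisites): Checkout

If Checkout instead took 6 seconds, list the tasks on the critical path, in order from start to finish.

Critical path before the change: Checkout→IntegTest→Docs→Publish = 11+6+9+4 = 30 giving 30 seconds.
Checkout is on the critical path; changing it to 6 makes that path 25 seconds.
The critical path is still Checkout→IntegTest→Docs→Publish; finish is now 25 seconds.

Checkout, IntegTest, Docs, Publish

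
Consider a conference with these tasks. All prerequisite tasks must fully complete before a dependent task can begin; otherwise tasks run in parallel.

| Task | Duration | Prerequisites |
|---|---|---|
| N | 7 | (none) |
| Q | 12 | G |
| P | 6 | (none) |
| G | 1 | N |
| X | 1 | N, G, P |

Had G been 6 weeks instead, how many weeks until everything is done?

25

The binding path is N→G→Q = 7+1+12 = 20; finish at 20 weeks.
G lies on that path, so at 6 weeks the path becomes 25 weeks.
That remains the longest chain; total 25 weeks.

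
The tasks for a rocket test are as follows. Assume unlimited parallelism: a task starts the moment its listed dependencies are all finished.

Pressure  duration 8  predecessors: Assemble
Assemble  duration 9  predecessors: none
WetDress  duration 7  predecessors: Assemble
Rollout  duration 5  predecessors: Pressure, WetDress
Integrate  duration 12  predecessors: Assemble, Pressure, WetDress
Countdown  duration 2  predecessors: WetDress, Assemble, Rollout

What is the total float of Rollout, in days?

Assemble→Pressure→Integrate = 9+8+12 = 29 sets the makespan at 29 days.
Rollout finishes as early as 22 and must finish by 27.
Float = 29 − 24 = 5.

5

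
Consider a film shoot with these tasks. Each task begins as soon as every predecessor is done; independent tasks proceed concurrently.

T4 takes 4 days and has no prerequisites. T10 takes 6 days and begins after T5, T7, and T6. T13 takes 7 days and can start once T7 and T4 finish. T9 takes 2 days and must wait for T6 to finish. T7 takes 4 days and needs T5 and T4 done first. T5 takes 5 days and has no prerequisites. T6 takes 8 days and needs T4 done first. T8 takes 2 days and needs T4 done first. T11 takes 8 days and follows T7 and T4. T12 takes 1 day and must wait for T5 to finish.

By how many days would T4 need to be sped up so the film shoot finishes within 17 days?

Current finish: 18 days; target: 17.
T4 is on every critical path, so each day cut from T4 cuts the finish by one (this holds down to a finish of 17).
Need 18 − 17 = 1 day off T4 → T4 becomes 3 days, finish becomes 17.

1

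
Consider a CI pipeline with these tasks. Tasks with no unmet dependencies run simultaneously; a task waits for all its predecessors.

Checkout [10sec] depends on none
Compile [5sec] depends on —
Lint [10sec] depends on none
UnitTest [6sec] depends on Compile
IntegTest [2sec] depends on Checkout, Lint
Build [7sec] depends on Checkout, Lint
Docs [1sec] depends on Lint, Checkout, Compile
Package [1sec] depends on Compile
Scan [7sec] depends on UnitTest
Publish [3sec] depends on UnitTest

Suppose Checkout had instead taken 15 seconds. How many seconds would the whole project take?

The binding path is Compile→UnitTest→Scan = 5+6+7 = 18; finish at 18 seconds.
The longest path through Checkout is only 17 seconds, so Checkout has float 1.
The binding chain switches to Checkout→Build = 15+7 = 22; finish 22 seconds.

22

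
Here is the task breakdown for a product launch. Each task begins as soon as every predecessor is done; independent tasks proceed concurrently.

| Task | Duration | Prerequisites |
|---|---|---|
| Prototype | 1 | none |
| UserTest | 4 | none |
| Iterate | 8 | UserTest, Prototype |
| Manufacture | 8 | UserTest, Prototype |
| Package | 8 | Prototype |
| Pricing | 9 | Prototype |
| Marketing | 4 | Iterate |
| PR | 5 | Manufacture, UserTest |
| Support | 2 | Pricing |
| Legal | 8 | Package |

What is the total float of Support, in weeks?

5

The longest chain is Prototype→Package→Legal = 1+8+8 = 17; overall finish 17 weeks.
Longest path through Support: 12 weeks (earliest finish 12, latest finish 17).
Float = 17 − 12 = 5.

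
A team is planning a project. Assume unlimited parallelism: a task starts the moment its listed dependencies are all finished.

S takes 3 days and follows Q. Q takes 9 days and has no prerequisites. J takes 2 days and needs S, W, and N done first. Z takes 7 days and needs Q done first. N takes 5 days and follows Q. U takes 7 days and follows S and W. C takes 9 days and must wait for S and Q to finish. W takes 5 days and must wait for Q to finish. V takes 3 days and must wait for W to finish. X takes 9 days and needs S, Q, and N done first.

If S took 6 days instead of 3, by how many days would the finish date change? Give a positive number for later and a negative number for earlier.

1

Critical path before the change: Q→N→X = 9+5+9 = 23 giving 23 days.
The longest path through S is only 21 days, so S has float 2.
The binding chain switches to Q→S→X = 9+6+9 = 24; finish 24 days.
Change in finish: 24 − 23 = +1 days.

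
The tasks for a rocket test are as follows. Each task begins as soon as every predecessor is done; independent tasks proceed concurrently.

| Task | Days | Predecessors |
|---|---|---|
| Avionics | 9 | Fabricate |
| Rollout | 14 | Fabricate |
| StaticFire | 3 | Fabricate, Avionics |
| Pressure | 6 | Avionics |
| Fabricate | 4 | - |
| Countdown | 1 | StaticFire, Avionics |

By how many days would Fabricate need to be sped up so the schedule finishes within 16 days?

Current finish: 19 days; target: 16.
Fabricate is on every critical path, so each day cut from Fabricate cuts the finish by one (this holds down to a finish of 16).
Need 19 − 16 = 3 days off Fabricate → Fabricate becomes 1 day, finish becomes 16.

3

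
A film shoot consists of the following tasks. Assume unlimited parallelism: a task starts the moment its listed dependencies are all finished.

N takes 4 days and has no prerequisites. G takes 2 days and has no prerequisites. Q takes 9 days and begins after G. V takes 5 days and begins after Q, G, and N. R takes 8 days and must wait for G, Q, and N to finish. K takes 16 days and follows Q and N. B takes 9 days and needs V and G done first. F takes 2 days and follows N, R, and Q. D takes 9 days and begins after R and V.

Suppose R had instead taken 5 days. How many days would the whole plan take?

27

Actual critical path: G→Q→R→D = 2+9+8+9 = 28 ⇒ 28 days.
R lies on that path, so at 5 days the path becomes 25 days.
The binding chain switches to G→Q→K = 2+9+16 = 27; finish 27 days.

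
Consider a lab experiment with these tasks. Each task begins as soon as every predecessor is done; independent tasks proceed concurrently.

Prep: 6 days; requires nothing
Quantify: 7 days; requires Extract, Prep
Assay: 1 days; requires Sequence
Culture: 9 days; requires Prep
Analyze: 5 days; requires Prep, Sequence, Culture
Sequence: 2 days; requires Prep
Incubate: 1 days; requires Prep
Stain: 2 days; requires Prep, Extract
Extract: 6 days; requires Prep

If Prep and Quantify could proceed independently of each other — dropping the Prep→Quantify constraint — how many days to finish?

With the dependency in place, Prep→Culture→Analyze = 6+9+5 = 20 sets the finish at 20 days.
Dropping Prep→Quantify doesn't change Quantify's earliest start (12); another predecessor still binds.
The longest chain is now Prep→Culture→Analyze = 6+9+5 = 20, so the plan takes 20 days.

20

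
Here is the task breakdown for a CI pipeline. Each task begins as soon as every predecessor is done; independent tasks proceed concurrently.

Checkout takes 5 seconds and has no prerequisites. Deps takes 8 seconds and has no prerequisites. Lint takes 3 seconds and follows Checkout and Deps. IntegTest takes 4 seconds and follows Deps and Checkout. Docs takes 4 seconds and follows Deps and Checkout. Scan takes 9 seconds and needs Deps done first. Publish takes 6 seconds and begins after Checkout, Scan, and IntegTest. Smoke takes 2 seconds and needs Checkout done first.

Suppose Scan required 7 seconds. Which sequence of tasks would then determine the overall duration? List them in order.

Deps, Scan, Publish

As given, the longest chain is Deps→Scan→Publish = 8+9+6 = 23, so the finish is 23 seconds.
Since Scan is critical, the -2 change carries straight to that chain (now 21 seconds).
That remains the longest chain; total 21 seconds.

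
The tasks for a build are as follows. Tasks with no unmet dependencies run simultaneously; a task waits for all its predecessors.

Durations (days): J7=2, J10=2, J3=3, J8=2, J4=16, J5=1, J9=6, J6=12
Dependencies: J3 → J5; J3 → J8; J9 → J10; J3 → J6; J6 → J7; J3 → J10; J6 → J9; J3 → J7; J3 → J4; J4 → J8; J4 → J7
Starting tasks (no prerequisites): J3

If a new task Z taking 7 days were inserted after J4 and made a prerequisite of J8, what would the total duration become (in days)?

Originally the build takes 23 days.
With Z inserted, J8 now waits for max(J3, J4, Z).
New critical path: J3→J4→Z→J8 = 3+16+7+2 = 28 ⇒ 28 days.

28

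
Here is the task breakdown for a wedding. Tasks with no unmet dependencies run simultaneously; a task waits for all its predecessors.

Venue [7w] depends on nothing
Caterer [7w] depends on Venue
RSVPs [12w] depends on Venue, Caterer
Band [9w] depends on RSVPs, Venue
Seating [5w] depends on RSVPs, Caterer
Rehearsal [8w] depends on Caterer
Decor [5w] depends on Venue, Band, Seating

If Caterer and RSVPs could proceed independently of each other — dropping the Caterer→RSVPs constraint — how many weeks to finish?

Before: longest chain Venue→Caterer→RSVPs→Band→Decor = 7+7+12+9+5 = 40, finish 40.
Without Caterer→RSVPs, RSVPs's earliest start moves from 14 to 7.
The longest chain is now Venue→RSVPs→Band→Decor = 7+12+9+5 = 33, so the schedule takes 33 weeks.

33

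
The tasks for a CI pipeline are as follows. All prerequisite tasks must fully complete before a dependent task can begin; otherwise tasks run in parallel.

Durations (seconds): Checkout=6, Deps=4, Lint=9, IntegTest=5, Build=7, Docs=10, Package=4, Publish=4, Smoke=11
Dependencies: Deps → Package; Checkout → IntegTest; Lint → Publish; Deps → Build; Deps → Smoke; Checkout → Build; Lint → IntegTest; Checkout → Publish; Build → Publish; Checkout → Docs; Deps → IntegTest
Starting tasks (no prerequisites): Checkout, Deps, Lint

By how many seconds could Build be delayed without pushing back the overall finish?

Checkout→Build→Publish = 6+7+4 = 17 sets the makespan at 17 seconds.
The longest chain containing Build totals 17 seconds.
Slack of Build = 6 − 6 = 0 seconds.

0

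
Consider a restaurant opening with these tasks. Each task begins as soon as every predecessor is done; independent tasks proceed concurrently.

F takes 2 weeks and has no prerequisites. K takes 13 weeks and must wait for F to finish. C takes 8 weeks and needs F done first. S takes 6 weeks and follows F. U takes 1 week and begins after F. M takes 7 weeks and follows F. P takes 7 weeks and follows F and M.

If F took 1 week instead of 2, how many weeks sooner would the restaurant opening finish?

1

Actual critical path: F→M→P = 2+7+7 = 16 ⇒ 16 weeks.
Since F is critical, the -1 change carries straight to that chain (now 15 weeks).
No other chain overtakes it, so the finish is 15 weeks.
Change in finish: 15 − 16 = -1 weeks.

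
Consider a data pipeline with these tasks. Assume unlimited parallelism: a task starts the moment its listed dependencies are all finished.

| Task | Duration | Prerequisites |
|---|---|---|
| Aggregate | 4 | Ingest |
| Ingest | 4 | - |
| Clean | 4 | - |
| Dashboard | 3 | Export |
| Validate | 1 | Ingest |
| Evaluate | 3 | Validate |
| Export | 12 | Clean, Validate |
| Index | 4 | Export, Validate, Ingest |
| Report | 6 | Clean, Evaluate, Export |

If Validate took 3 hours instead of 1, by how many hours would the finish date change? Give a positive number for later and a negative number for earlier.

Actual critical path: Ingest→Validate→Export→Report = 4+1+12+6 = 23 ⇒ 23 hours.
Validate is on the critical path; changing it to 3 makes that path 25 hours.
That remains the longest chain; total 25 hours.
Change in finish: 25 − 23 = +2 hours.

2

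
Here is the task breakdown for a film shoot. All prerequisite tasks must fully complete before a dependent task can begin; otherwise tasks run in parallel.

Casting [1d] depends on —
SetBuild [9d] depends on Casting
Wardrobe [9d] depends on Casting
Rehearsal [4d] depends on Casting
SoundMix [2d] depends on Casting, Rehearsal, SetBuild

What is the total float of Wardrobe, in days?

Casting→SetBuild→SoundMix = 1+9+2 = 12 sets the makespan at 12 days.
The longest chain containing Wardrobe totals 10 days.
So Wardrobe can slip 12 − 10 = 2 days.

2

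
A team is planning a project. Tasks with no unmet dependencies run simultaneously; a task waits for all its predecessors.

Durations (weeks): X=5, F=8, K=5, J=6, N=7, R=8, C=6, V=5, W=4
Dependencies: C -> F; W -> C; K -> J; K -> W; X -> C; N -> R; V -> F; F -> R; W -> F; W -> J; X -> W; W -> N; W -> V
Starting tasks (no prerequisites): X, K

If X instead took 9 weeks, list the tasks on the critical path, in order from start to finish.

X, W, C, F, R

Actual critical path: X→W→C→F→R = 5+4+6+8+8 = 31 ⇒ 31 weeks.
Since X is critical, the +4 change carries straight to that chain (now 35 weeks).
The critical path is still X→W→C→F→R; finish is now 35 weeks.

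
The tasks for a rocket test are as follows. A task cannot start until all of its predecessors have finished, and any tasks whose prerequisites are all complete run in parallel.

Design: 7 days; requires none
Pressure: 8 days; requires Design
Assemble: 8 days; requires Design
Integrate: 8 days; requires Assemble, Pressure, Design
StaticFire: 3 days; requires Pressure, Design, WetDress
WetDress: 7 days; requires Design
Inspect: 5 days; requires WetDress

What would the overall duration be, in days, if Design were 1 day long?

Actual critical path: Design→Assemble→Integrate = 7+8+8 = 23 ⇒ 23 days.
Design is on the critical path; changing it to 1 makes that path 17 days.
The critical path is still Design→Assemble→Integrate; finish is now 17 days.

17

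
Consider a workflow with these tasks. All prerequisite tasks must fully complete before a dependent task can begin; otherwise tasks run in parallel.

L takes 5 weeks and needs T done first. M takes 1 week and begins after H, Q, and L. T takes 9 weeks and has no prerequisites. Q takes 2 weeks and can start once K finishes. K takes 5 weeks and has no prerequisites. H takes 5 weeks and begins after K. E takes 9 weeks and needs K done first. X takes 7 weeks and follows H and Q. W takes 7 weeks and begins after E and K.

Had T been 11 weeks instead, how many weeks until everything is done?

Critical path before the change: K→E→W = 5+9+7 = 21 giving 21 weeks.
T is off the critical path — its longest chain is 15 weeks, giving 6 of slack.
The critical path is still K→E→W; finish is now 21 weeks.

21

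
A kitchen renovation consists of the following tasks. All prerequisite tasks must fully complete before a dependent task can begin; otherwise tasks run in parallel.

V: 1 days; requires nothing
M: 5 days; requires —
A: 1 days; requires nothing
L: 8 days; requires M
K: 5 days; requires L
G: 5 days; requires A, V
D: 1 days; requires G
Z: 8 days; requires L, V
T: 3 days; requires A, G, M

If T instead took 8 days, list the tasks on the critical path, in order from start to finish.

M, L, Z

The binding path is M→L→Z = 5+8+8 = 21; finish at 21 days.
The longest path through T is only 9 days, so T has float 12.
The critical path is still M→L→Z; finish is now 21 days.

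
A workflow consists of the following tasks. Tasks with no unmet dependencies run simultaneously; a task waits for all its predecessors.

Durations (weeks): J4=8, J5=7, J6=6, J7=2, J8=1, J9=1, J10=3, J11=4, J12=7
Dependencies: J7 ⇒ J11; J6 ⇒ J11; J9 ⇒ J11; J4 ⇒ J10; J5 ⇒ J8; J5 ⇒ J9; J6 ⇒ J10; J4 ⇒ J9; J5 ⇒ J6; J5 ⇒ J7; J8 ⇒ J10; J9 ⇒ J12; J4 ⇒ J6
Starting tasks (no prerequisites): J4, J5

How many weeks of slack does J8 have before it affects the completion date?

J4→J6→J11 = 8+6+4 = 18 sets the makespan at 18 weeks.
The longest chain containing J8 totals 11 weeks.
Slack of J8 = 14 − 7 = 7 weeks.

7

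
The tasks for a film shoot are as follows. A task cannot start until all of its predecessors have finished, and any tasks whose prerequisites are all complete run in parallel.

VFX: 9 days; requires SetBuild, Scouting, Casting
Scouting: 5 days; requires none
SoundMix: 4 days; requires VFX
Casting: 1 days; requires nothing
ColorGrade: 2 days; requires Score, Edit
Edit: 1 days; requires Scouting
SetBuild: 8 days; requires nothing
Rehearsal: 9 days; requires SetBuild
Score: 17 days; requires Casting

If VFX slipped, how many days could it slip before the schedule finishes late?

The longest chain is SetBuild→VFX→SoundMix = 8+9+4 = 21; overall finish 21 days.
The longest chain containing VFX totals 21 days.
Float = 21 − 21 = 0.

0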